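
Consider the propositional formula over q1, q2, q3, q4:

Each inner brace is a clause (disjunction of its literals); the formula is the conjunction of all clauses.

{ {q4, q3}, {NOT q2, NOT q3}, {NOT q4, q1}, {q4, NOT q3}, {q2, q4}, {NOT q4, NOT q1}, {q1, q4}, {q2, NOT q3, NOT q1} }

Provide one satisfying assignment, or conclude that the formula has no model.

UNSATISFIABLE

Suppose q4 = true.
(q1) alone gives q1 = true.
Now (NOT q1) is unsatisfied and unit — conflict.
That branch fails; take q4 = false instead.
(q3) alone gives q3 = true.
Now (NOT q3) is unsatisfied and unit — conflict.
Either choice for q4 ends in contradiction.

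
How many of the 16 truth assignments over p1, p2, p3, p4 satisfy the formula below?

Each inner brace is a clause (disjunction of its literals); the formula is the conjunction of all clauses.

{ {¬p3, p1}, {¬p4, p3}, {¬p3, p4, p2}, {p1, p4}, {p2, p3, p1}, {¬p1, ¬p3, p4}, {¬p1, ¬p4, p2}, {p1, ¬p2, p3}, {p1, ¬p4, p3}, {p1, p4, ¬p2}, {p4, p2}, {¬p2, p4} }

1

There are 2^4 = 16 truth assignments over (p1, p2, p3, p4).
Check each against the 12 clauses (columns in the order p1, p2, p3, p4):
  F F F F  ✗ fails (p1 ∨ p4)
  F F F T  ✗ fails (¬p4 ∨ p3)
  F F T F  ✗ fails (¬p3 ∨ p1)
  F F T T  ✗ fails (¬p3 ∨ p1)
  F T F F  ✗ fails (p1 ∨ p4)
  F T F T  ✗ fails (¬p4 ∨ p3)
  F T T F  ✗ fails (¬p3 ∨ p1)
  F T T T  ✗ fails (¬p3 ∨ p1)
  T F F F  ✗ fails (p4 ∨ p2)
  T F F T  ✗ fails (¬p4 ∨ p3)
  T F T F  ✗ fails (¬p3 ∨ p4 ∨ p2)
  T F T T  ✗ fails (¬p1 ∨ ¬p4 ∨ p2)
  T T F F  ✗ fails (¬p2 ∨ p4)
  T T F T  ✗ fails (¬p4 ∨ p3)
  T T T F  ✗ fails (¬p1 ∨ ¬p3 ∨ p4)
  T T T T  ✓ satisfies all
1 of the 16 rows is a model.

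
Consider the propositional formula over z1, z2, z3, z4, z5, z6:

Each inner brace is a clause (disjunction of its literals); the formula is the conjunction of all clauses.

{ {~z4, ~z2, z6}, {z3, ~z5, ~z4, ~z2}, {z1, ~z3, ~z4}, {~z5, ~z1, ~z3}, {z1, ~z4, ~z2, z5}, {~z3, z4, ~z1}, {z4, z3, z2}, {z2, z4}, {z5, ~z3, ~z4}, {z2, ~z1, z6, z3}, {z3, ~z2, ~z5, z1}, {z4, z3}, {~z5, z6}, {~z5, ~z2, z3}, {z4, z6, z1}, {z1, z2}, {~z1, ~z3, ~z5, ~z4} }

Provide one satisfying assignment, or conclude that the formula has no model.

z1: 0, z2: 1, z3: 1, z4: 0, z5: 0, z6: 1

Try z2 = 1.
Try z4 = 0.
The clause (z3) is unit, so z3 = 1.
The clause (~z1) is unit, so z1 = 0.
The clause (z6) is unit, so z6 = 1.
No clause remains; z5 is free.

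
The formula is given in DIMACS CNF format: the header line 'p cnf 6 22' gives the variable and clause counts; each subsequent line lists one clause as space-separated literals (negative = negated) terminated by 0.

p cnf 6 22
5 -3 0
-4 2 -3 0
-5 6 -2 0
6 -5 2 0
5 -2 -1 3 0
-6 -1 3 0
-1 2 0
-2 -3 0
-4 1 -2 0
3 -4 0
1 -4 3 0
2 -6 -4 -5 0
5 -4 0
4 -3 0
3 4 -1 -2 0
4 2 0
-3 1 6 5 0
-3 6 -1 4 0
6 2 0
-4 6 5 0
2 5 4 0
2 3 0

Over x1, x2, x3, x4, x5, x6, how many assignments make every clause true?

There are 2^6 = 64 truth assignments over (x1, x2, x3, x4, x5, x6).
Split on x1. With x1 = True, the clauses containing x1 are satisfied and ¬x1 drops from the rest; 0 of the 2^5 = 32 assignments to the other variables satisfy what remains.
With x1 = False, by the same count on the reduced clause set, 3 assignments work.
(One model: x1=F, x2=T, x3=F, x4=F, x5=F, x6=F.)
Total: 0 + 3 = 3.

3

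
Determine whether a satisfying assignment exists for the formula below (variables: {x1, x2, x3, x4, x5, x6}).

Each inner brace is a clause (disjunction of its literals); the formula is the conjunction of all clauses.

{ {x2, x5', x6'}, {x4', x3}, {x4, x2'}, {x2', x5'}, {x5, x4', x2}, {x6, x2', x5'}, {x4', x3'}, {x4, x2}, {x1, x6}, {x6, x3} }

No

Case x4 = 0:
From the singleton clause (x2'), x2 = 0.
That conflicts with the unit clause (x2).
That branch fails; take x4 = 1 instead.
From the singleton clause (x3), x3 = 1.
That conflicts with the unit clause (x3').
Either choice for x4 ends in contradiction.
No assignment satisfies every clause.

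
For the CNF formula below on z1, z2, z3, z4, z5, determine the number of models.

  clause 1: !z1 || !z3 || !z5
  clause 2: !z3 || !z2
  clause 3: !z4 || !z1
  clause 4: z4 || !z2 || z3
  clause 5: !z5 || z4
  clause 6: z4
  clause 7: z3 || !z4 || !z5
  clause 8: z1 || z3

There are 2^5 = 32 truth assignments over (z1, z2, z3, z4, z5).
Split on z4. With z4 = true, the clauses containing z4 are satisfied and !z4 drops from the rest; 2 of the 2^4 = 16 assignments to the other variables satisfy what remains.
With z4 = false, by the same count on the reduced clause set, 0 assignments work.
(One model: z1=F, z2=F, z3=T, z4=T, z5=F.)
Total: 2 + 0 = 2.

2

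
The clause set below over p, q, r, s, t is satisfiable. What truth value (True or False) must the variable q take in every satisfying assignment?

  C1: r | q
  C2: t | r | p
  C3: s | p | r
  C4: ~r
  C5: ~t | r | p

Suppose q = 0.
The clause (r) is unit, so r = 1.
But (~r) is also a unit clause — contradiction.
So every satisfying assignment has q = True.

True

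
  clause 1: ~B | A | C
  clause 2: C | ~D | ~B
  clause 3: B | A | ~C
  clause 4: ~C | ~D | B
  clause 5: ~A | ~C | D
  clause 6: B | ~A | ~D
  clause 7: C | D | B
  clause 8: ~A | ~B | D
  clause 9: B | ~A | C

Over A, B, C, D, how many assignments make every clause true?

There are 2^4 = 16 truth assignments over (A, B, C, D).
Split on D. With D = 1, the clauses containing D are satisfied and ~D drops from the rest; 3 of the 2^3 = 8 assignments to the other variables satisfy what remains.
With D = 0, by the same count on the reduced clause set, 1 assignment works.
(One model: A=F, B=F, C=F, D=T.)
Total: 3 + 1 = 4.

4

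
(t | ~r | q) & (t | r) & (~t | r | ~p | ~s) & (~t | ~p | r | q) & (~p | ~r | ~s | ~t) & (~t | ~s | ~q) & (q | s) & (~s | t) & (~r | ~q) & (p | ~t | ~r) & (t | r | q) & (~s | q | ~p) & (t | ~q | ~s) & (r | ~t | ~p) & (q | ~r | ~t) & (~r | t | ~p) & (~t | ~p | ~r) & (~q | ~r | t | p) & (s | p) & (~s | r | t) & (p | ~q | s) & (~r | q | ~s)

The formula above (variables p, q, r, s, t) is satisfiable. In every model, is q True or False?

False

Suppose q = 1.
The clause (~r) is unit, so r = 0.
The clause (t) is unit, so t = 1.
The clause (~s) is unit, so s = 0.
The clause (~p) is unit, so p = 0.
Now (p) is unsatisfied and unit — conflict.
So every satisfying assignment has q = False.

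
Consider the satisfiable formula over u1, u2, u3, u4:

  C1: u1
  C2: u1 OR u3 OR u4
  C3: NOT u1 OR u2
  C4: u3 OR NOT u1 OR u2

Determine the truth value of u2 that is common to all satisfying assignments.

Suppose u2 = false.
From the singleton clause (u1), u1 = true.
But (NOT u1) is also a unit clause — contradiction.
So every satisfying assignment has u2 = True.

True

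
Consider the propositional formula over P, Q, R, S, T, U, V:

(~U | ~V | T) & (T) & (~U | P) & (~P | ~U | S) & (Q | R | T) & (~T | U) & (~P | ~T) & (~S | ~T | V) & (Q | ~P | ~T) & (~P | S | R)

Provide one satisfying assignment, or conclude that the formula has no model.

UNSATISFIABLE

The clause (T) is unit, so T = 1.
The clause (U) is unit, so U = 1.
The clause (P) is unit, so P = 1.
But (~P) is also a unit clause — contradiction.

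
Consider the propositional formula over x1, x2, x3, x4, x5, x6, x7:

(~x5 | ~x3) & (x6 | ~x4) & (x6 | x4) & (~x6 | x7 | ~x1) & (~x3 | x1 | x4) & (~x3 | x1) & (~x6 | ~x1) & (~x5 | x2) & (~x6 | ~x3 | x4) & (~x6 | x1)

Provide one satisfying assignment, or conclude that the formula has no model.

Case x5 = 0:
Case x6 = 1:
From the singleton clause (~x1), x1 = 0.
Now (x1) is unsatisfied and unit — conflict.
Backtrack on x6: now try x6 = 0.
From the singleton clause (~x4), x4 = 0.
Now (x4) is unsatisfied and unit — conflict.
Both values of x6 lead to a conflict.
Backtrack on x5: now try x5 = 1.
From the singleton clause (~x3), x3 = 0.
From the singleton clause (x2), x2 = 1.
Case x6 = 1:
From the singleton clause (~x1), x1 = 0.
Now (x1) is unsatisfied and unit — conflict.
Backtrack on x6: now try x6 = 0.
From the singleton clause (~x4), x4 = 0.
Now (x4) is unsatisfied and unit — conflict.
Both values of x6 lead to a conflict.
Both values of x5 lead to a conflict.

UNSATISFIABLE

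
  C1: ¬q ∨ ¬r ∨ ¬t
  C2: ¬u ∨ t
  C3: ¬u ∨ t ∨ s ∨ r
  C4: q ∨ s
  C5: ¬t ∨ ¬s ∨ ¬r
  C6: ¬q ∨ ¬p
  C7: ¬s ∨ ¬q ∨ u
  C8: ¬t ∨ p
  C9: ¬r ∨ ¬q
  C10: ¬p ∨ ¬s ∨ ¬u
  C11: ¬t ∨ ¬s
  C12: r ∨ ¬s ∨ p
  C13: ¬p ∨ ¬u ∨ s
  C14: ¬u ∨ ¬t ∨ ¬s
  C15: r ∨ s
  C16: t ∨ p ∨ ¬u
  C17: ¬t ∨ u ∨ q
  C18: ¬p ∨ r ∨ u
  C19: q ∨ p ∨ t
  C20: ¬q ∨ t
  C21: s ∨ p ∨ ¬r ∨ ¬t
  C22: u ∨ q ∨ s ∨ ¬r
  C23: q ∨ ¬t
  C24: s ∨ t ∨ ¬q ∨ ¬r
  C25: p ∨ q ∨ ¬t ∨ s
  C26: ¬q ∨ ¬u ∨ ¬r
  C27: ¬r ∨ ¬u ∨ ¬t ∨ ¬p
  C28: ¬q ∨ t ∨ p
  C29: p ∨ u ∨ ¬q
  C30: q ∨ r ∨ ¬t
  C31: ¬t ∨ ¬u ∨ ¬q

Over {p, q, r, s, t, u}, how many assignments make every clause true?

1

There are 2^6 = 64 truth assignments over (p, q, r, s, t, u).
Split on q. With q = True, the clauses containing q are satisfied and ¬q drops from the rest; 0 of the 2^5 = 32 assignments to the other variables satisfy what remains.
With q = False, by the same count on the reduced clause set, 1 assignment works.
(One model: p=T, q=F, r=T, s=T, t=F, u=F.)
Total: 0 + 1 = 1.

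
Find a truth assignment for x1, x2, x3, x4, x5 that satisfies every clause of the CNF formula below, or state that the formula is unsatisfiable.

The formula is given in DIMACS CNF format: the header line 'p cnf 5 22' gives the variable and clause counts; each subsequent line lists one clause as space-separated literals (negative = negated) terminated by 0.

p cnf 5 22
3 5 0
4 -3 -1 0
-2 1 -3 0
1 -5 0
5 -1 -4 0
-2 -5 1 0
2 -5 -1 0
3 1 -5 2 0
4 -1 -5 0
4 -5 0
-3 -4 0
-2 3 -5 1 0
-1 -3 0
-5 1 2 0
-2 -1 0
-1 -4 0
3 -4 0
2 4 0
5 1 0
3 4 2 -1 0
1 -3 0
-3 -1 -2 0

Branch on x3: set x3 = True.
(¬x4) alone gives x4 = False.
(¬x1) alone gives x1 = False.
That conflicts with the unit clause (x1).
Undo x3 and try x3 = False.
(x5) alone gives x5 = True.
(x1) alone gives x1 = True.
(x2) alone gives x2 = True.
That conflicts with the unit clause (¬x2).
Neither x3 = True nor x3 = False works.

UNSATISFIABLE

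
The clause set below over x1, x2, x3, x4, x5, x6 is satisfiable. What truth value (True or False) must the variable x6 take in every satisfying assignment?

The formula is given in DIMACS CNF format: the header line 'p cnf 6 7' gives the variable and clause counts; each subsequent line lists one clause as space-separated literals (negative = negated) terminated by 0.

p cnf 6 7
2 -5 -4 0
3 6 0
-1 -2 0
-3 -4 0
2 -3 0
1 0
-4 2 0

Suppose x6 = False.
Unit clause (x3) forces x3 = True.
Unit clause (¬x4) forces x4 = False.
Unit clause (x2) forces x2 = True.
Unit clause (¬x1) forces x1 = False.
But (x1) is also a unit clause — contradiction.
So every satisfying assignment has x6 = True.

True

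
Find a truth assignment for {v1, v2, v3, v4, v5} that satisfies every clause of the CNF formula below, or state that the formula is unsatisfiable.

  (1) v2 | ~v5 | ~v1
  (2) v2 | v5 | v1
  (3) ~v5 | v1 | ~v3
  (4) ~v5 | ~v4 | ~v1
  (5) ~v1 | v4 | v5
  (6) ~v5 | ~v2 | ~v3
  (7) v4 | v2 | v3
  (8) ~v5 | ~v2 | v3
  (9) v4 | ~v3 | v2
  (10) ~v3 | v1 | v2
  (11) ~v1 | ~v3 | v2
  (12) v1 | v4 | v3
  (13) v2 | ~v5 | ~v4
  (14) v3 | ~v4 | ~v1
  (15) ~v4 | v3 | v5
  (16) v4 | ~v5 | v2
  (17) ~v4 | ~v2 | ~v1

Branch on v2: set v2 = 1.
Branch on v5: set v5 = 0.
Branch on v1: set v1 = 0.
Branch on v4: set v4 = 0.
From the singleton clause (v3), v3 = 1.
Every clause now holds.

v1: 0,  v2: 1,  v3: 1,  v4: 0,  v5: 0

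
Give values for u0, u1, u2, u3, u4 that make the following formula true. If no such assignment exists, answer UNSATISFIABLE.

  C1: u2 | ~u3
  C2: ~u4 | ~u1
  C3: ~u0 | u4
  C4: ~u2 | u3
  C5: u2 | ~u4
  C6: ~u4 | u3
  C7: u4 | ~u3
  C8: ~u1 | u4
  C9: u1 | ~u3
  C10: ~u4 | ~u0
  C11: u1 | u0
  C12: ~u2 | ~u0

Suppose u2 = 1.
(u3) alone gives u3 = 1.
(u4) alone gives u4 = 1.
(~u1) alone gives u1 = 0.
That conflicts with the unit clause (u1).
Undo u2 and try u2 = 0.
(~u3) alone gives u3 = 0.
(~u4) alone gives u4 = 0.
(~u0) alone gives u0 = 0.
(~u1) alone gives u1 = 0.
That conflicts with the unit clause (u1).
Neither u2 = 1 nor u2 = 0 works.

UNSATISFIABLE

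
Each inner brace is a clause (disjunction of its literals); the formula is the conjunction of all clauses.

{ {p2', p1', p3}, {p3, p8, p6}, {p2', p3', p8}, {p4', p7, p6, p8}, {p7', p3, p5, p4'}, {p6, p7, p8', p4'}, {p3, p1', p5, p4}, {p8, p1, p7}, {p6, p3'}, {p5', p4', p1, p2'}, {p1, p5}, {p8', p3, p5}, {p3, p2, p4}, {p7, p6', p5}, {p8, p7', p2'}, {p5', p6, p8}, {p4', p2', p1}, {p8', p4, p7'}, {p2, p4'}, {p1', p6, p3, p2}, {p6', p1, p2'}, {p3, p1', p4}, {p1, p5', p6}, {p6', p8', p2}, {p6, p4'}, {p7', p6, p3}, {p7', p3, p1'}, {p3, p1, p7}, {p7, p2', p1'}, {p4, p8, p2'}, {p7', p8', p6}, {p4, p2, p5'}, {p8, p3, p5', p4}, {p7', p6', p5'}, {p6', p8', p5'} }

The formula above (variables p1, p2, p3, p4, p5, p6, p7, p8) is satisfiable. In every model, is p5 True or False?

False

Suppose p5 = 1.
Branch on p6: set p6 = 1.
Unit clause (p7') forces p7 = 0.
Unit clause (p8') forces p8 = 0.
Unit clause (p1) forces p1 = 1.
Unit clause (p2') forces p2 = 0.
Unit clause (p4') forces p4 = 0.
But (p4) is also a unit clause — contradiction.
Backtrack on p6: now try p6 = 0.
Unit clause (p3') forces p3 = 0.
Unit clause (p8) forces p8 = 1.
Unit clause (p1) forces p1 = 1.
Unit clause (p2') forces p2 = 0.
But (p2) is also a unit clause — contradiction.
Neither p6 = 1 nor p6 = 0 works.
So every satisfying assignment has p5 = False.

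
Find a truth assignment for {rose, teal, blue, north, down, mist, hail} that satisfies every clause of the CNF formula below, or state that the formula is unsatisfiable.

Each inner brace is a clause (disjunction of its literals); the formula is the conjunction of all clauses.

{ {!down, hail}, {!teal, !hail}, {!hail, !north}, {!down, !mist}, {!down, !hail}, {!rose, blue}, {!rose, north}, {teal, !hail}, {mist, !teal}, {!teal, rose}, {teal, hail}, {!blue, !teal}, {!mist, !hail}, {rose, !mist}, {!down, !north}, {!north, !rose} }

UNSATISFIABLE

Try down = false.
Try teal = false.
Unit clause (!hail) forces hail = false.
That conflicts with the unit clause (hail).
That branch fails; take teal = true instead.
Unit clause (!hail) forces hail = false.
Unit clause (mist) forces mist = true.
Unit clause (rose) forces rose = true.
Unit clause (blue) forces blue = true.
That conflicts with the unit clause (!blue).
Both values of teal lead to a conflict.
That branch fails; take down = true instead.
Unit clause (hail) forces hail = true.
That conflicts with the unit clause (!hail).
Both values of down lead to a conflict.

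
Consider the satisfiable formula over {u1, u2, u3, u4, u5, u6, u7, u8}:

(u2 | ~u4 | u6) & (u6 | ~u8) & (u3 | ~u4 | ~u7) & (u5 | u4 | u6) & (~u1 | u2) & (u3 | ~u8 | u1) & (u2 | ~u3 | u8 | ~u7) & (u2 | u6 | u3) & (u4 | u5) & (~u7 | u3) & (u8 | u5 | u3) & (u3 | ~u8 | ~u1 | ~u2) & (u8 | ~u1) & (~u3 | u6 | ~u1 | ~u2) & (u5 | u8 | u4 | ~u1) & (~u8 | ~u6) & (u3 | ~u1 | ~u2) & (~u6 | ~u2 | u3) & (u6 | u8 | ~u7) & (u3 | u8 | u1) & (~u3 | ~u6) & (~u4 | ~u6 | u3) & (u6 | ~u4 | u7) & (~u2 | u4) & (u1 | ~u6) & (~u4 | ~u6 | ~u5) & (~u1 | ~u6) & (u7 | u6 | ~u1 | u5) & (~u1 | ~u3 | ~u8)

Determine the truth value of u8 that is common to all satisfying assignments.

Suppose u8 = 1.
(u6) alone gives u6 = 1.
Now (~u6) is unsatisfied and unit — conflict.
So every satisfying assignment has u8 = False.

False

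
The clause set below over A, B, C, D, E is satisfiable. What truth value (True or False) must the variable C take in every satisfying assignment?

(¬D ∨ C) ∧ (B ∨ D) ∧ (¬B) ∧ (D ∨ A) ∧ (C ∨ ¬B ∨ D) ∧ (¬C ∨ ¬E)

True

Suppose C = False.
Unit clause (¬D) forces D = False.
Unit clause (B) forces B = True.
Now (¬B) is unsatisfied and unit — conflict.
So every satisfying assignment has C = True.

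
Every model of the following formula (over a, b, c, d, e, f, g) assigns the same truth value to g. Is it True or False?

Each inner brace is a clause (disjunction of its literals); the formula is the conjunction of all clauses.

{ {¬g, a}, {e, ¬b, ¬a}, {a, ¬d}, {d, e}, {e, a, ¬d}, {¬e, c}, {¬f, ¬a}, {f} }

False

Suppose g = True.
From the singleton clause (a), a = True.
From the singleton clause (¬f), f = False.
That conflicts with the unit clause (f).
So every satisfying assignment has g = False.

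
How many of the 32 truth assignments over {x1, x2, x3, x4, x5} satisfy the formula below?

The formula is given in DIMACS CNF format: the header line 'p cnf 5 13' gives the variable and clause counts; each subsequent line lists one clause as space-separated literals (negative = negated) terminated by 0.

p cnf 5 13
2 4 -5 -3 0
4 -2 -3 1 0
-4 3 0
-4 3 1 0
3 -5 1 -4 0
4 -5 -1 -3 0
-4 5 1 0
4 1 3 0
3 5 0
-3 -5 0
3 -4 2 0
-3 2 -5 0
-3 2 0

There are 2^5 = 32 truth assignments over (x1, x2, x3, x4, x5).
Split on x4. With x4 = True, the clauses containing x4 are satisfied and ¬x4 drops from the rest; 1 of the 2^4 = 16 assignments to the other variables satisfy what remains.
With x4 = False, by the same count on the reduced clause set, 3 assignments work.
(One model: x1=T, x2=F, x3=F, x4=F, x5=T.)
Total: 1 + 3 = 4.

4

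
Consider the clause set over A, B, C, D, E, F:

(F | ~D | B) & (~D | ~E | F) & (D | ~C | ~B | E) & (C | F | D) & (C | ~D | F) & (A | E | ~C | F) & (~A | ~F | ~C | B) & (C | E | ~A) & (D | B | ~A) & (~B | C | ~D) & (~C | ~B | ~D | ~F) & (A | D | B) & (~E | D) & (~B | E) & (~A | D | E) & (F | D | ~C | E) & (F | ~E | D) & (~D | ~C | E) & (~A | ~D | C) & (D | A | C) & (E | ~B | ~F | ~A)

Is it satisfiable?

Yes, satisfiable

Suppose E = 1.
From the singleton clause (D), D = 1.
From the singleton clause (F), F = 1.
Suppose B = 0.
Suppose A = 0.
Every clause is now satisfied; C is unconstrained.
A satisfying assignment: A: 0, B: 0, C: 1, D: 1, E: 1, F: 1.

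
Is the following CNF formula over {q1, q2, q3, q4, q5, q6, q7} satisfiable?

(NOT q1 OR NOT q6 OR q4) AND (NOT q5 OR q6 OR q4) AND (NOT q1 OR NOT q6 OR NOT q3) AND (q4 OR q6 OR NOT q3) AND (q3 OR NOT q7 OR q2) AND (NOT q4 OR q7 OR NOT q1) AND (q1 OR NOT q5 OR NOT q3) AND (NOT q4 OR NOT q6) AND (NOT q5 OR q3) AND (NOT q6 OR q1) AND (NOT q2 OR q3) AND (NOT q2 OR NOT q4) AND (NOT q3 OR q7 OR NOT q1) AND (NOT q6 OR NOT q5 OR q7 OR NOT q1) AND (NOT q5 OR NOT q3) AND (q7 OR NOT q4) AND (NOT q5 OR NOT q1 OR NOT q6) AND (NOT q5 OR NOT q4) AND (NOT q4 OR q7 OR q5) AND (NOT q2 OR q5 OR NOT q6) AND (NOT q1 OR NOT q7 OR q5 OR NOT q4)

Suppose q4 = false.
Suppose q1 = false.
(NOT q6) alone gives q6 = false.
(NOT q5) alone gives q5 = false.
(NOT q3) alone gives q3 = false.
(NOT q2) alone gives q2 = false.
(NOT q7) alone gives q7 = false.
This assignment satisfies each clause.
A satisfying assignment: q1=false; q2=false; q3=false; q4=false; q5=false; q6=false; q7=false.

Yes, satisfiable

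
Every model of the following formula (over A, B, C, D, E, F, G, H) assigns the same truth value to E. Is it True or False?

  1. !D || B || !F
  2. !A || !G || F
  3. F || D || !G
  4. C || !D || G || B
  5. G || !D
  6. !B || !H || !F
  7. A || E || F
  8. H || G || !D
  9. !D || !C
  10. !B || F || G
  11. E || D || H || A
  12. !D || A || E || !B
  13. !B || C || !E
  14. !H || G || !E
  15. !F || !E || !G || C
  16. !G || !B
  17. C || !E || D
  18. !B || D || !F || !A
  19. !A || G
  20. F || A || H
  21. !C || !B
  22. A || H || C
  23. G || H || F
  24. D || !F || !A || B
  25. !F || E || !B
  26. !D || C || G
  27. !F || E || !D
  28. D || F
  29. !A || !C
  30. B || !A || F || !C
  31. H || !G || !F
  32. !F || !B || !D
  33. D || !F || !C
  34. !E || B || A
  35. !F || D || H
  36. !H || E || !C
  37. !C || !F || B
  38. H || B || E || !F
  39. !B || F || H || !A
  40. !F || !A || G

Suppose E = true.
Branch on G: set G = true.
(!B) alone gives B = false.
(A) alone gives A = true.
(F) alone gives F = true.
(!D) alone gives D = false.
Now (D) is unsatisfied and unit — conflict.
Backtrack on G: now try G = false.
(!D) alone gives D = false.
(!H) alone gives H = false.
(C) alone gives C = true.
(!A) alone gives A = false.
(F) alone gives F = true.
Now (!F) is unsatisfied and unit — conflict.
Both values of G lead to a conflict.
So every satisfying assignment has E = False.

False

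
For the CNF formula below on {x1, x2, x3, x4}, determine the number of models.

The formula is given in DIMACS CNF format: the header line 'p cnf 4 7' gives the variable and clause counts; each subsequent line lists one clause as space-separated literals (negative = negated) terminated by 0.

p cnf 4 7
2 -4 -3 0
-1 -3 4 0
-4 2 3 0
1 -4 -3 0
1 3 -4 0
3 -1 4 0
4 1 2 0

There are 2^4 = 16 truth assignments over (x1, x2, x3, x4).
Check each against the 7 clauses (columns in the order x1, x2, x3, x4):
  F F F F  ✗ fails (x4 ∨ x1 ∨ x2)
  F F F T  ✗ fails (¬x4 ∨ x2 ∨ x3)
  F F T F  ✗ fails (x4 ∨ x1 ∨ x2)
  F F T T  ✗ fails (x2 ∨ ¬x4 ∨ ¬x3)
  F T F F  ✓ satisfies all
  F T F T  ✗ fails (x1 ∨ x3 ∨ ¬x4)
  F T T F  ✓ satisfies all
  F T T T  ✗ fails (x1 ∨ ¬x4 ∨ ¬x3)
  T F F F  ✗ fails (x3 ∨ ¬x1 ∨ x4)
  T F F T  ✗ fails (¬x4 ∨ x2 ∨ x3)
  T F T F  ✗ fails (¬x1 ∨ ¬x3 ∨ x4)
  T F T T  ✗ fails (x2 ∨ ¬x4 ∨ ¬x3)
  T T F F  ✗ fails (x3 ∨ ¬x1 ∨ x4)
  T T F T  ✓ satisfies all
  T T T F  ✗ fails (¬x1 ∨ ¬x3 ∨ x4)
  T T T T  ✓ satisfies all
4 of the 16 rows are models.

4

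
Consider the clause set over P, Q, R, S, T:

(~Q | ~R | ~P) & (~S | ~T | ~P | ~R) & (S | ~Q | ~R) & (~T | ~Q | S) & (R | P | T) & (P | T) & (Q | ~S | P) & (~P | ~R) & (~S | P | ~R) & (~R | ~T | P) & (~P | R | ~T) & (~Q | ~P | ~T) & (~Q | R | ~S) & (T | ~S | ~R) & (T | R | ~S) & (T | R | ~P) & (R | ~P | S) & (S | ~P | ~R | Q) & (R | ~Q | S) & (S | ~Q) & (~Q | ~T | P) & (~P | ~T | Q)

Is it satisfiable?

Satisfiable

Branch on P: set P = 0.
Unit clause (T) forces T = 1.
Unit clause (~R) forces R = 0.
Unit clause (~Q) forces Q = 0.
Unit clause (~S) forces S = 0.
Every clause now holds.
A satisfying assignment: P: 0,  Q: 0,  R: 0,  S: 0,  T: 1.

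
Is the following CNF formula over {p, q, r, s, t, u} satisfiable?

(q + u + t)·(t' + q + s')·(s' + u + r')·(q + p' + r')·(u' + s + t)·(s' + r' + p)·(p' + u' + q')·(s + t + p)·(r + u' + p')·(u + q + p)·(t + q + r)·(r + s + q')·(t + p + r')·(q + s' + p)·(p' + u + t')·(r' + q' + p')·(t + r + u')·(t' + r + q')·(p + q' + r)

Branch on q: set q = 0.
Branch on u: set u = 1.
Branch on t: set t = 1.
Unit clause (s') forces s = 0.
Branch on p: set p = 0.
No clause remains; r is free.
A satisfying assignment: p: 0,  q: 0,  r: 1,  s: 0,  t: 1,  u: 1.

Satisfiable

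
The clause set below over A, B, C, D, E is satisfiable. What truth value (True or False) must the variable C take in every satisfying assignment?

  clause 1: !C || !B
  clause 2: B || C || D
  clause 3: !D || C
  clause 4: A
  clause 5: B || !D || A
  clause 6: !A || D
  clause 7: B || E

Suppose C = false.
From the singleton clause (!D), D = false.
From the singleton clause (B), B = true.
From the singleton clause (A), A = true.
That conflicts with the unit clause (!A).
So every satisfying assignment has C = True.

True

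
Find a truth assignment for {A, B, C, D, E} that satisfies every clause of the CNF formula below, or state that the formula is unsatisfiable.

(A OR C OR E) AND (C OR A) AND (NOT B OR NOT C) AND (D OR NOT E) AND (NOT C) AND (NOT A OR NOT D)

A ↦ true, B ↦ false, C ↦ false, D ↦ false, E ↦ false

Unit clause (NOT C) forces C = false.
Unit clause (A) forces A = true.
Unit clause (NOT D) forces D = false.
Unit clause (NOT E) forces E = false.
Every clause is now satisfied; B is unconstrained.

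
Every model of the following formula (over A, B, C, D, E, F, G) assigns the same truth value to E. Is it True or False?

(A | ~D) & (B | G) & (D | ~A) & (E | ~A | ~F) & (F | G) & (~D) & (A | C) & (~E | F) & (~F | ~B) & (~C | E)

True

Suppose E = 0.
Unit clause (~D) forces D = 0.
Unit clause (~A) forces A = 0.
Unit clause (C) forces C = 1.
But (~C) is also a unit clause — contradiction.
So every satisfying assignment has E = True.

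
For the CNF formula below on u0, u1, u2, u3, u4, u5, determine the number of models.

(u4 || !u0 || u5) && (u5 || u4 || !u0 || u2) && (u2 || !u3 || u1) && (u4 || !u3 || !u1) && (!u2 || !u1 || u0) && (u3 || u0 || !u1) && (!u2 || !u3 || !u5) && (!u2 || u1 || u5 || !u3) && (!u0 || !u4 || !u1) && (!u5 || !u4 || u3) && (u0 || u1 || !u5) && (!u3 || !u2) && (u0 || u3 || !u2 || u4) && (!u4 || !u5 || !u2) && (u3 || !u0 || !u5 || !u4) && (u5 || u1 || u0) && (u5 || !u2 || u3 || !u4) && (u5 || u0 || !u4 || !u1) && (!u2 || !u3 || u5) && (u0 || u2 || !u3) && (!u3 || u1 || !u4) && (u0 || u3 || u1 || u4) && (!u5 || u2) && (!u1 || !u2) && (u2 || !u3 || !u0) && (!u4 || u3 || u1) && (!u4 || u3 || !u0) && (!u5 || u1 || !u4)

1

There are 2^6 = 64 truth assignments over (u0, u1, u2, u3, u4, u5).
Split on u5. With u5 = true, the clauses containing u5 are satisfied and !u5 drops from the rest; 1 of the 2^5 = 32 assignments to the other variables satisfy what remains.
With u5 = false, by the same count on the reduced clause set, 0 assignments work.
(One model: u0=T, u1=F, u2=T, u3=F, u4=F, u5=T.)
Total: 1 + 0 = 1.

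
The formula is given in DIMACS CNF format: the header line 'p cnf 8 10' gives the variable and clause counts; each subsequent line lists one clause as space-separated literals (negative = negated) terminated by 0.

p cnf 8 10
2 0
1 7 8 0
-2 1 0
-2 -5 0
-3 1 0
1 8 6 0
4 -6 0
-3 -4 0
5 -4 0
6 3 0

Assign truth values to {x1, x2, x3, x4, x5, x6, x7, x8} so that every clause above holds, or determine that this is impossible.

(x2) alone gives x2 = True.
(x1) alone gives x1 = True.
(¬x5) alone gives x5 = False.
(¬x4) alone gives x4 = False.
(¬x6) alone gives x6 = False.
(x3) alone gives x3 = True.
All clauses hold; x7, x8 can take either value.

x1 ↦ True; x2 ↦ True; x3 ↦ True; x4 ↦ False; x5 ↦ False; x6 ↦ False; x7 ↦ False; x8 ↦ True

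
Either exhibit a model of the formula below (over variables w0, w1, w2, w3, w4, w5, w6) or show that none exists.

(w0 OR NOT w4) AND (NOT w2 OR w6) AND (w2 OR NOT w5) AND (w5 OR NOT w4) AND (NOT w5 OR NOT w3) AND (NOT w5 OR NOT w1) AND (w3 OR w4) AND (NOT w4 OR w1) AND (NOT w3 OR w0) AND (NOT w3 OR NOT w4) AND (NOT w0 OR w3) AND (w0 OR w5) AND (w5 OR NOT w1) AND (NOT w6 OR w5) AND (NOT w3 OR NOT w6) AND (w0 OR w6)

Try w0 = true.
From the singleton clause (w3), w3 = true.
From the singleton clause (NOT w5), w5 = false.
From the singleton clause (NOT w4), w4 = false.
From the singleton clause (NOT w1), w1 = false.
From the singleton clause (NOT w6), w6 = false.
From the singleton clause (NOT w2), w2 = false.
This assignment satisfies each clause.

w0 ↦ true; w1 ↦ false; w2 ↦ false; w3 ↦ true; w4 ↦ false; w5 ↦ false; w6 ↦ false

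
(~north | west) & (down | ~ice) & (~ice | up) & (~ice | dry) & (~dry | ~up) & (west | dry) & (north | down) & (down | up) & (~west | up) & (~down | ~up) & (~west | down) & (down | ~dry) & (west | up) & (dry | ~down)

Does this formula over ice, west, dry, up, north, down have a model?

Unsatisfiable

Suppose north = 0.
From the singleton clause (down), down = 1.
From the singleton clause (~up), up = 0.
From the singleton clause (~ice), ice = 0.
From the singleton clause (~west), west = 0.
That conflicts with the unit clause (west).
Backtrack on north: now try north = 1.
From the singleton clause (west), west = 1.
From the singleton clause (up), up = 1.
From the singleton clause (~dry), dry = 0.
From the singleton clause (~ice), ice = 0.
From the singleton clause (~down), down = 0.
That conflicts with the unit clause (down).
Both values of north lead to a conflict.
No assignment satisfies every clause.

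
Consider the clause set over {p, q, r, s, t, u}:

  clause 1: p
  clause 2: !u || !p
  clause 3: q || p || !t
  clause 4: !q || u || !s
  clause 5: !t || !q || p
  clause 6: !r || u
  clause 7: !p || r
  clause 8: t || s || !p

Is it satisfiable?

(p) alone gives p = true.
(!u) alone gives u = false.
(!r) alone gives r = false.
Now (r) is unsatisfied and unit — conflict.
No assignment satisfies every clause.

Unsatisfiable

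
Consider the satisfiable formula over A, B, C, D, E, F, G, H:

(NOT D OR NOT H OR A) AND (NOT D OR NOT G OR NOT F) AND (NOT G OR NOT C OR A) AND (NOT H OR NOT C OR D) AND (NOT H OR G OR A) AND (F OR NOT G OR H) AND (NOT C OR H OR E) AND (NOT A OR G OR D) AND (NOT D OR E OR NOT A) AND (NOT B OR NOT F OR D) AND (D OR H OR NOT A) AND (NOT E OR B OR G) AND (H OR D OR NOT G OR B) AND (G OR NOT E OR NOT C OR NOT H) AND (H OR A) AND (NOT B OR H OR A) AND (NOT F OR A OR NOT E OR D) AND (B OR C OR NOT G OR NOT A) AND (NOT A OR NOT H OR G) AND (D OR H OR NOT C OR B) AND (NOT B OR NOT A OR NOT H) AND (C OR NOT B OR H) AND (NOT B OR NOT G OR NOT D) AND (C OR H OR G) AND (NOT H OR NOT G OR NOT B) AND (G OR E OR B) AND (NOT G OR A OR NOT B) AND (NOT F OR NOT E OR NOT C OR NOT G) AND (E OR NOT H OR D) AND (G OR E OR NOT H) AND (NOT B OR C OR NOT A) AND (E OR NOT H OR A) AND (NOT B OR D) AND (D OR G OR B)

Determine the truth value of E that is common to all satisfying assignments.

True

Suppose E = false.
Suppose C = false.
Suppose D = false.
Unit clause (NOT H) forces H = false.
Unit clause (NOT A) forces A = false.
That conflicts with the unit clause (A).
Backtrack on D: now try D = true.
Unit clause (NOT A) forces A = false.
Unit clause (NOT H) forces H = false.
That conflicts with the unit clause (H).
Neither D = true nor D = false works.
Backtrack on C: now try C = true.
Unit clause (H) forces H = true.
Unit clause (D) forces D = true.
Unit clause (A) forces A = true.
That conflicts with the unit clause (NOT A).
Neither C = true nor C = false works.
So every satisfying assignment has E = True.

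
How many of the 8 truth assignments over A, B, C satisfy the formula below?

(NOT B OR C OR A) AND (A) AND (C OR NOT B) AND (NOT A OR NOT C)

There are 2^3 = 8 truth assignments over (A, B, C).
Check each against the 4 clauses (columns in the order A, B, C):
  F F F  ✗ fails (A)
  F F T  ✗ fails (A)
  F T F  ✗ fails (NOT B OR C OR A)
  F T T  ✗ fails (A)
  T F F  ✓ satisfies all
  T F T  ✗ fails (NOT A OR NOT C)
  T T F  ✗ fails (C OR NOT B)
  T T T  ✗ fails (NOT A OR NOT C)
1 of the 8 rows is a model.

1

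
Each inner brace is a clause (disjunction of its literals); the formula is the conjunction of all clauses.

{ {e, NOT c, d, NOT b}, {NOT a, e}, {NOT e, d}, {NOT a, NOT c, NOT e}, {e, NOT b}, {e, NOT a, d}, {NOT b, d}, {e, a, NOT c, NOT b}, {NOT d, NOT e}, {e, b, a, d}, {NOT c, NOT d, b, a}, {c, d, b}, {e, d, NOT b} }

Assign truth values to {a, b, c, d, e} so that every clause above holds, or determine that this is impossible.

Try a = false.
Try e = false.
From the singleton clause (NOT b), b = false.
From the singleton clause (d), d = true.
From the singleton clause (NOT c), c = false.
Every clause now holds.

a ↦ false, b ↦ false, c ↦ false, d ↦ true, e ↦ false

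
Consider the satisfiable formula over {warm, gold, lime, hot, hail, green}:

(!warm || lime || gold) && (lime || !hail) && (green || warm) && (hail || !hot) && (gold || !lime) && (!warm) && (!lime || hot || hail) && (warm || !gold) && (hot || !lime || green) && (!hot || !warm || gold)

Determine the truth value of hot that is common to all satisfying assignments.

Suppose hot = true.
From the singleton clause (hail), hail = true.
From the singleton clause (lime), lime = true.
From the singleton clause (gold), gold = true.
From the singleton clause (!warm), warm = false.
But (warm) is also a unit clause — contradiction.
So every satisfying assignment has hot = False.

False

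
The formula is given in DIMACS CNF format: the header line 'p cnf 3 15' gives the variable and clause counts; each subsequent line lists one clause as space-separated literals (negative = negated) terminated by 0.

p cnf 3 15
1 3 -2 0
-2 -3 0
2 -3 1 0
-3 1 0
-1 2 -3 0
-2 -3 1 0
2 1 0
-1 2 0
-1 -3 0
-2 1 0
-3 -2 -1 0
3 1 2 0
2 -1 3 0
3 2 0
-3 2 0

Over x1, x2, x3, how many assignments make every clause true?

There are 2^3 = 8 truth assignments over (x1, x2, x3).
Check each against the 15 clauses (columns in the order x1, x2, x3):
  F F F  ✗ fails (x2 ∨ x1)
  F F T  ✗ fails (x2 ∨ ¬x3 ∨ x1)
  F T F  ✗ fails (x1 ∨ x3 ∨ ¬x2)
  F T T  ✗ fails (¬x2 ∨ ¬x3)
  T F F  ✗ fails (¬x1 ∨ x2)
  T F T  ✗ fails (¬x1 ∨ x2 ∨ ¬x3)
  T T F  ✓ satisfies all
  T T T  ✗ fails (¬x2 ∨ ¬x3)
1 of the 8 rows is a model.

1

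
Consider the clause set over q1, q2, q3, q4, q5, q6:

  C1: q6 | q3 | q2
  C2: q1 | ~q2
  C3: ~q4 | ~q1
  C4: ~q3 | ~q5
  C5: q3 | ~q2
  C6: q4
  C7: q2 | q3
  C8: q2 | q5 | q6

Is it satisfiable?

Yes

Unit clause (q4) forces q4 = 1.
Unit clause (~q1) forces q1 = 0.
Unit clause (~q2) forces q2 = 0.
Unit clause (q3) forces q3 = 1.
Unit clause (~q5) forces q5 = 0.
Unit clause (q6) forces q6 = 1.
This assignment satisfies each clause.
A satisfying assignment: q1 ↦ 0, q2 ↦ 0, q3 ↦ 1, q4 ↦ 1, q5 ↦ 0, q6 ↦ 1.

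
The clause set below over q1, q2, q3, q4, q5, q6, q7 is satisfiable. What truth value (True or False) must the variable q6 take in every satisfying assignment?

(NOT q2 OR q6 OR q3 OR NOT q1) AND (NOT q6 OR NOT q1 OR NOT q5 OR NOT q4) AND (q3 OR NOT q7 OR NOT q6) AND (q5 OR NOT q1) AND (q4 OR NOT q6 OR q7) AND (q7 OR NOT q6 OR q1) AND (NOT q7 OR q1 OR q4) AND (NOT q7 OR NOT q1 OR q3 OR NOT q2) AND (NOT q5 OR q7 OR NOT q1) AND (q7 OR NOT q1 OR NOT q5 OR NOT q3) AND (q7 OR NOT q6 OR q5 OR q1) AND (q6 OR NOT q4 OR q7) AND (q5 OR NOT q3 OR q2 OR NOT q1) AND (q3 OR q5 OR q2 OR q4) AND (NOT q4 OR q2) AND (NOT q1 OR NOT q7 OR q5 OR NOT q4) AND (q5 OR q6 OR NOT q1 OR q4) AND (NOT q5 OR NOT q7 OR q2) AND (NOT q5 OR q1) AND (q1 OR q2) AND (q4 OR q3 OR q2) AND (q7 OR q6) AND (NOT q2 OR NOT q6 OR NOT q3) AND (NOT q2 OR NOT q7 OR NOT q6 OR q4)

Suppose q6 = true.
Try q3 = true.
(NOT q2) alone gives q2 = false.
(NOT q4) alone gives q4 = false.
(q7) alone gives q7 = true.
(q1) alone gives q1 = true.
(q5) alone gives q5 = true.
That conflicts with the unit clause (NOT q5).
Undo q3 and try q3 = false.
(NOT q7) alone gives q7 = false.
(q4) alone gives q4 = true.
(q1) alone gives q1 = true.
(NOT q5) alone gives q5 = false.
That conflicts with the unit clause (q5).
Neither q3 = true nor q3 = false works.
So every satisfying assignment has q6 = False.

False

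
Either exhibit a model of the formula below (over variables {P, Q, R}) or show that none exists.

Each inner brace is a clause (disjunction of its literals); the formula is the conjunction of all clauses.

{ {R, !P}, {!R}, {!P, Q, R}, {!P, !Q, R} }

P: false; Q: true; R: false

(!R) alone gives R = false.
(!P) alone gives P = false.
No clause remains; Q is free.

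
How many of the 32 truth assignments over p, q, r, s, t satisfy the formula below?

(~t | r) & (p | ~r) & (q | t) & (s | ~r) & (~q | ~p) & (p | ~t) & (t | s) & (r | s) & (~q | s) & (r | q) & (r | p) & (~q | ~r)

1

There are 2^5 = 32 truth assignments over (p, q, r, s, t).
Split on r. With r = 1, the clauses containing r are satisfied and ~r drops from the rest; 1 of the 2^4 = 16 assignments to the other variables satisfy what remains.
With r = 0, by the same count on the reduced clause set, 0 assignments work.
(One model: p=T, q=F, r=T, s=T, t=T.)
Total: 1 + 0 = 1.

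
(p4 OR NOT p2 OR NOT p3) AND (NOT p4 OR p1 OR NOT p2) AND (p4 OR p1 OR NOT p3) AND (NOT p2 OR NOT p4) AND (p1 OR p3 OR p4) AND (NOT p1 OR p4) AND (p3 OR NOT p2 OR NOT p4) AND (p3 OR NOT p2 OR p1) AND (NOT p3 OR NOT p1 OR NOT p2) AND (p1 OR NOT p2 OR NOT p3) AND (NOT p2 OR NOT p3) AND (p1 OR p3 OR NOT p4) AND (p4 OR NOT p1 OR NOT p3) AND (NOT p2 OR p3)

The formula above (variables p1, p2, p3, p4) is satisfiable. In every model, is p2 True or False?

Suppose p2 = true.
From the singleton clause (NOT p4), p4 = false.
From the singleton clause (NOT p3), p3 = false.
Now (p3) is unsatisfied and unit — conflict.
So every satisfying assignment has p2 = False.

False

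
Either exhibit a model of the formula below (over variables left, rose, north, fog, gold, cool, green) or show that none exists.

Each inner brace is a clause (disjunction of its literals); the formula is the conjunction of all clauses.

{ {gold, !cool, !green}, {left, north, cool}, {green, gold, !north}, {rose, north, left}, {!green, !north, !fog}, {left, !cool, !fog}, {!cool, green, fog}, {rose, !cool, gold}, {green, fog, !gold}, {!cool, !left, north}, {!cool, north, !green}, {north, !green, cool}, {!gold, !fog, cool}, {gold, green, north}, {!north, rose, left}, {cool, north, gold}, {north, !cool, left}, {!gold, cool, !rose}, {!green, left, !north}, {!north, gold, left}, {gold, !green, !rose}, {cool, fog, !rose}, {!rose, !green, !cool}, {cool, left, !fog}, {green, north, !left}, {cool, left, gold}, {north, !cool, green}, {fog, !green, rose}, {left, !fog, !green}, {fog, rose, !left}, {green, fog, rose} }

Suppose gold = true.
Suppose green = false.
(fog) alone gives fog = true.
(cool) alone gives cool = true.
(left) alone gives left = true.
(north) alone gives north = true.
No clause remains; rose is free.

left: true, rose: false, north: true, fog: true, gold: true, cool: true, green: false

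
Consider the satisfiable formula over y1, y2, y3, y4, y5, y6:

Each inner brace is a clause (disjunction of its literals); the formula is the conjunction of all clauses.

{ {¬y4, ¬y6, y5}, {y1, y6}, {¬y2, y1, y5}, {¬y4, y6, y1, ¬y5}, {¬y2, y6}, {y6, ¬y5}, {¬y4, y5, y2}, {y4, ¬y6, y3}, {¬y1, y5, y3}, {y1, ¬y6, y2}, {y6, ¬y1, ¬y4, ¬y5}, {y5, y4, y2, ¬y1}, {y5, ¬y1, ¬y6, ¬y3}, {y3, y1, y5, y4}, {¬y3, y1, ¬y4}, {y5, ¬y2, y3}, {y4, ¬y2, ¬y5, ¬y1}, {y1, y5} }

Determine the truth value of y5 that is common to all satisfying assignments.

Suppose y5 = False.
From the singleton clause (y1), y1 = True.
From the singleton clause (y3), y3 = True.
From the singleton clause (¬y6), y6 = False.
From the singleton clause (¬y2), y2 = False.
From the singleton clause (¬y4), y4 = False.
Now (y4) is unsatisfied and unit — conflict.
So every satisfying assignment has y5 = True.

True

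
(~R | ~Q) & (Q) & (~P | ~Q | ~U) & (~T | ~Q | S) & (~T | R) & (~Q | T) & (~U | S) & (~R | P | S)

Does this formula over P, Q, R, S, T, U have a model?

The clause (Q) is unit, so Q = 1.
The clause (~R) is unit, so R = 0.
The clause (~T) is unit, so T = 0.
Now (T) is unsatisfied and unit — conflict.
No assignment satisfies every clause.

No, unsatisfiable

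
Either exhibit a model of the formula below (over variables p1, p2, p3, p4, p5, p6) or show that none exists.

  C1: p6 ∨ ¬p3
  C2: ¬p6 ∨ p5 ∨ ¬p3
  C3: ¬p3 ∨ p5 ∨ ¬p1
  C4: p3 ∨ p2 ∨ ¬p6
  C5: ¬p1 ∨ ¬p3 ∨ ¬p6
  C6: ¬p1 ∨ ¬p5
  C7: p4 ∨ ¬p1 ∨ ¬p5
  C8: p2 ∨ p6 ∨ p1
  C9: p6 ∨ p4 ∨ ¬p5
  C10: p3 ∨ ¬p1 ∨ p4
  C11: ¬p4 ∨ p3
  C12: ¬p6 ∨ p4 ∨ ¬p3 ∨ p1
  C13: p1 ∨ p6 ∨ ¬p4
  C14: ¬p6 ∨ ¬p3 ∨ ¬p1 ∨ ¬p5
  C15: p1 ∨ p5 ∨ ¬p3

Suppose p6 = False.
Unit clause (¬p3) forces p3 = False.
Unit clause (¬p4) forces p4 = False.
Unit clause (¬p5) forces p5 = False.
Unit clause (¬p1) forces p1 = False.
Unit clause (p2) forces p2 = True.
Every clause now holds.

p1=False, p2=True, p3=False, p4=False, p5=False, p6=False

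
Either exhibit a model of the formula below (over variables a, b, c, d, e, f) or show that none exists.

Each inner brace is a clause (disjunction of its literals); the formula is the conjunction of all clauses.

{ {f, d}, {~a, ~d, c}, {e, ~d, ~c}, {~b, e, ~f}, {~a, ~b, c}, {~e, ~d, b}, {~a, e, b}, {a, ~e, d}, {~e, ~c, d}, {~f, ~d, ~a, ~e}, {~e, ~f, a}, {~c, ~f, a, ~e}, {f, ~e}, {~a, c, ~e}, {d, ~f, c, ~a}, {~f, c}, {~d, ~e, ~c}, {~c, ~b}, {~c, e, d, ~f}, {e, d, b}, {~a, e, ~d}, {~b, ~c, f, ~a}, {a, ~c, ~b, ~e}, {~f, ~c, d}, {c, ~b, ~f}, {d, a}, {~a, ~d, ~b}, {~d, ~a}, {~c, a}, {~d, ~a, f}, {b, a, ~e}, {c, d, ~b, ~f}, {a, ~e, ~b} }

Case f = 0:
The clause (d) is unit, so d = 1.
The clause (~e) is unit, so e = 0.
The clause (~c) is unit, so c = 0.
The clause (~a) is unit, so a = 0.
No clause remains; b is free.

a=0,  b=0,  c=0,  d=1,  e=0,  f=0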